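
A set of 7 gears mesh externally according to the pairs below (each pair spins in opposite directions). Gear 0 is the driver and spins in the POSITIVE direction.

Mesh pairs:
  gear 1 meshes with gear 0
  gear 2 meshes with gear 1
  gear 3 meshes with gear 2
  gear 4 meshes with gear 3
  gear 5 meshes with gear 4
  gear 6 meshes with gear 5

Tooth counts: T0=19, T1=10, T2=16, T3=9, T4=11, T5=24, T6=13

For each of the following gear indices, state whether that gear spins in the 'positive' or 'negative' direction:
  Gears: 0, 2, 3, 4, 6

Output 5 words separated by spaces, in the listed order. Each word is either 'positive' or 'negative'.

Answer: positive positive negative positive positive

Derivation:
Gear 0 (driver): positive (depth 0)
  gear 1: meshes with gear 0 -> depth 1 -> negative (opposite of gear 0)
  gear 2: meshes with gear 1 -> depth 2 -> positive (opposite of gear 1)
  gear 3: meshes with gear 2 -> depth 3 -> negative (opposite of gear 2)
  gear 4: meshes with gear 3 -> depth 4 -> positive (opposite of gear 3)
  gear 5: meshes with gear 4 -> depth 5 -> negative (opposite of gear 4)
  gear 6: meshes with gear 5 -> depth 6 -> positive (opposite of gear 5)
Queried indices 0, 2, 3, 4, 6 -> positive, positive, negative, positive, positive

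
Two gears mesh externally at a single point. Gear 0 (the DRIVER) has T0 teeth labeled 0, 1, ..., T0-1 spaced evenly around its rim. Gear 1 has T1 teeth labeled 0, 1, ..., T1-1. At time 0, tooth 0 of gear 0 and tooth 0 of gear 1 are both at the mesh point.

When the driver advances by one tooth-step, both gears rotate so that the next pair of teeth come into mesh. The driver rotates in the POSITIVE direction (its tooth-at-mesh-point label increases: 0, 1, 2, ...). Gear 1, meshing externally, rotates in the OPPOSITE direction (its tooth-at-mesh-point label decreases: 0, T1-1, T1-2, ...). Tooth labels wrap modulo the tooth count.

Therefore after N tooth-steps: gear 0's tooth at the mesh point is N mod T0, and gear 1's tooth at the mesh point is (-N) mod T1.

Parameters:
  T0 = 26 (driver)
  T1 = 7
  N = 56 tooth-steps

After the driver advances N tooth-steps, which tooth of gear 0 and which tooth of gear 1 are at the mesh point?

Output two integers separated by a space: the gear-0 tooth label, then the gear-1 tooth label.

Answer: 4 0

Derivation:
Gear 0 (driver, T0=26): tooth at mesh = N mod T0
  56 = 2 * 26 + 4, so 56 mod 26 = 4
  gear 0 tooth = 4
Gear 1 (driven, T1=7): tooth at mesh = (-N) mod T1
  56 = 8 * 7 + 0, so 56 mod 7 = 0
  (-56) mod 7 = 0
Mesh after 56 steps: gear-0 tooth 4 meets gear-1 tooth 0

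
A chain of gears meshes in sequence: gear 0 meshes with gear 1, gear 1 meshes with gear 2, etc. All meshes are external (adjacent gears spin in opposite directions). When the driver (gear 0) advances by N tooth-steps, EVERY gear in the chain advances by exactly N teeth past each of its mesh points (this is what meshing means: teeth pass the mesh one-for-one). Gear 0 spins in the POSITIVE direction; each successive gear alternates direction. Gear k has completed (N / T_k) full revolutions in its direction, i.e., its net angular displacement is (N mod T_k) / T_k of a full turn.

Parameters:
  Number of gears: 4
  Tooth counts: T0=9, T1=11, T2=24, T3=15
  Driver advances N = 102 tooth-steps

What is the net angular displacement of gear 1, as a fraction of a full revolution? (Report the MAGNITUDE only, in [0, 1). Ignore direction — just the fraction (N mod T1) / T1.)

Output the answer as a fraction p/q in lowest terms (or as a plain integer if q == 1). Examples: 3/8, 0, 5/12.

Chain of 4 gears, tooth counts: [9, 11, 24, 15]
  gear 0: T0=9, direction=positive, advance = 102 mod 9 = 3 teeth = 3/9 turn
  gear 1: T1=11, direction=negative, advance = 102 mod 11 = 3 teeth = 3/11 turn
  gear 2: T2=24, direction=positive, advance = 102 mod 24 = 6 teeth = 6/24 turn
  gear 3: T3=15, direction=negative, advance = 102 mod 15 = 12 teeth = 12/15 turn
Gear 1: 102 mod 11 = 3
Fraction = 3 / 11 = 3/11 (gcd(3,11)=1) = 3/11

Answer: 3/11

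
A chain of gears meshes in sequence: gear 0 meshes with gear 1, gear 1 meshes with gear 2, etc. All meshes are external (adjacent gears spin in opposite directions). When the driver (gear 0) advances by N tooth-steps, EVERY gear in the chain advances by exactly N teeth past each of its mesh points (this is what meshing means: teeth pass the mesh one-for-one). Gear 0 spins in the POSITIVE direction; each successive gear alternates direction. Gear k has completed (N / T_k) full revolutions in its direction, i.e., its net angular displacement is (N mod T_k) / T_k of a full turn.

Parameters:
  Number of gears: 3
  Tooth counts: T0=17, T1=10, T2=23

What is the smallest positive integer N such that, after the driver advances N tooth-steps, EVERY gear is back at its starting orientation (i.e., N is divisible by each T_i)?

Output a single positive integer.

Gear k returns to start when N is a multiple of T_k.
All gears at start simultaneously when N is a common multiple of [17, 10, 23]; the smallest such N is lcm(17, 10, 23).
Start: lcm = T0 = 17
Fold in T1=10: gcd(17, 10) = 1; lcm(17, 10) = 17 * 10 / 1 = 170 / 1 = 170
Fold in T2=23: gcd(170, 23) = 1; lcm(170, 23) = 170 * 23 / 1 = 3910 / 1 = 3910
Full cycle length = 3910

Answer: 3910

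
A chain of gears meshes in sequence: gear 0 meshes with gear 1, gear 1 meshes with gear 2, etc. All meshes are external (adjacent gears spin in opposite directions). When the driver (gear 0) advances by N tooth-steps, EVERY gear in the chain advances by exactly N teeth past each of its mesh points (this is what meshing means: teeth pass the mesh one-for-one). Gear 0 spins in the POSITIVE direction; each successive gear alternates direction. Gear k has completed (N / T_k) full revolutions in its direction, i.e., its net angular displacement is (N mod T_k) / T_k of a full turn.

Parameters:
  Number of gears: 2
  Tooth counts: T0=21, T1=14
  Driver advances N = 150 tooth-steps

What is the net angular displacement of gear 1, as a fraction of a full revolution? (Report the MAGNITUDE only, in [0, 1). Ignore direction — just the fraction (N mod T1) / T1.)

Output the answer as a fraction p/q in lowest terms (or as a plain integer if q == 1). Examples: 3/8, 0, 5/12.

Answer: 5/7

Derivation:
Chain of 2 gears, tooth counts: [21, 14]
  gear 0: T0=21, direction=positive, advance = 150 mod 21 = 3 teeth = 3/21 turn
  gear 1: T1=14, direction=negative, advance = 150 mod 14 = 10 teeth = 10/14 turn
Gear 1: 150 mod 14 = 10
Fraction = 10 / 14 = 5/7 (gcd(10,14)=2) = 5/7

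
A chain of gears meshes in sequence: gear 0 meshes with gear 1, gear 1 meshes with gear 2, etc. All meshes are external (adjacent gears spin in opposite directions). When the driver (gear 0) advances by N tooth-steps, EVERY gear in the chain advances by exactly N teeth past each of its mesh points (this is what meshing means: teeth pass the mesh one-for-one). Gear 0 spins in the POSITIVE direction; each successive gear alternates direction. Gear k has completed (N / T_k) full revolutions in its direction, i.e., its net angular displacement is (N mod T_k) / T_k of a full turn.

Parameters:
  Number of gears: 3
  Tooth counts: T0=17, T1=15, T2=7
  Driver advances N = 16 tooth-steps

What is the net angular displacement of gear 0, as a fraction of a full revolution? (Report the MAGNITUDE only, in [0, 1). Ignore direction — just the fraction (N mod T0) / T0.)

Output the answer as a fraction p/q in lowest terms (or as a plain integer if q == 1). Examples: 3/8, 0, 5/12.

Chain of 3 gears, tooth counts: [17, 15, 7]
  gear 0: T0=17, direction=positive, advance = 16 mod 17 = 16 teeth = 16/17 turn
  gear 1: T1=15, direction=negative, advance = 16 mod 15 = 1 teeth = 1/15 turn
  gear 2: T2=7, direction=positive, advance = 16 mod 7 = 2 teeth = 2/7 turn
Gear 0: 16 mod 17 = 16
Fraction = 16 / 17 = 16/17 (gcd(16,17)=1) = 16/17

Answer: 16/17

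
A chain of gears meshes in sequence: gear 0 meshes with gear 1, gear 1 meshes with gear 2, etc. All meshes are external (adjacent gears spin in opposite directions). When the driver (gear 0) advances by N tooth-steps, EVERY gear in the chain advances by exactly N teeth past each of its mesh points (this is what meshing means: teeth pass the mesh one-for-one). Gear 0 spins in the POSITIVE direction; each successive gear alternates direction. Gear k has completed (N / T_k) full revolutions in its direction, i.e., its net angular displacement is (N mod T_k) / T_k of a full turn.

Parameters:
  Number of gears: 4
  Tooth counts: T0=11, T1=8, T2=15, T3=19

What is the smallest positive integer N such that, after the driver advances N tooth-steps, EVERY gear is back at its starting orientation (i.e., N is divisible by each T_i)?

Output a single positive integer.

Gear k returns to start when N is a multiple of T_k.
All gears at start simultaneously when N is a common multiple of [11, 8, 15, 19]; the smallest such N is lcm(11, 8, 15, 19).
Start: lcm = T0 = 11
Fold in T1=8: gcd(11, 8) = 1; lcm(11, 8) = 11 * 8 / 1 = 88 / 1 = 88
Fold in T2=15: gcd(88, 15) = 1; lcm(88, 15) = 88 * 15 / 1 = 1320 / 1 = 1320
Fold in T3=19: gcd(1320, 19) = 1; lcm(1320, 19) = 1320 * 19 / 1 = 25080 / 1 = 25080
Full cycle length = 25080

Answer: 25080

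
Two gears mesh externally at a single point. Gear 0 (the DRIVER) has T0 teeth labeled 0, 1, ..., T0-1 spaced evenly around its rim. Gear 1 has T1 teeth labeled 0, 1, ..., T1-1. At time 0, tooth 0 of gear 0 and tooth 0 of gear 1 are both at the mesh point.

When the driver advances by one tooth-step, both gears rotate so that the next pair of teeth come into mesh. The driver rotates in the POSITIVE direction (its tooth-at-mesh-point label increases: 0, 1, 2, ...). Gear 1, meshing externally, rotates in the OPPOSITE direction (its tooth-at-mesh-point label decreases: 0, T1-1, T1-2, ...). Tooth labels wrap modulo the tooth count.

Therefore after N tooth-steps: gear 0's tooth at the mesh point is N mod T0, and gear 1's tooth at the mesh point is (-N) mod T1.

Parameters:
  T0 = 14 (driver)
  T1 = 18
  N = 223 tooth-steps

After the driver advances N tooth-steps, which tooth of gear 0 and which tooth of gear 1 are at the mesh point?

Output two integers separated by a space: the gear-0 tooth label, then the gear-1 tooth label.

Gear 0 (driver, T0=14): tooth at mesh = N mod T0
  223 = 15 * 14 + 13, so 223 mod 14 = 13
  gear 0 tooth = 13
Gear 1 (driven, T1=18): tooth at mesh = (-N) mod T1
  223 = 12 * 18 + 7, so 223 mod 18 = 7
  (-223) mod 18 = (-7) mod 18 = 18 - 7 = 11
Mesh after 223 steps: gear-0 tooth 13 meets gear-1 tooth 11

Answer: 13 11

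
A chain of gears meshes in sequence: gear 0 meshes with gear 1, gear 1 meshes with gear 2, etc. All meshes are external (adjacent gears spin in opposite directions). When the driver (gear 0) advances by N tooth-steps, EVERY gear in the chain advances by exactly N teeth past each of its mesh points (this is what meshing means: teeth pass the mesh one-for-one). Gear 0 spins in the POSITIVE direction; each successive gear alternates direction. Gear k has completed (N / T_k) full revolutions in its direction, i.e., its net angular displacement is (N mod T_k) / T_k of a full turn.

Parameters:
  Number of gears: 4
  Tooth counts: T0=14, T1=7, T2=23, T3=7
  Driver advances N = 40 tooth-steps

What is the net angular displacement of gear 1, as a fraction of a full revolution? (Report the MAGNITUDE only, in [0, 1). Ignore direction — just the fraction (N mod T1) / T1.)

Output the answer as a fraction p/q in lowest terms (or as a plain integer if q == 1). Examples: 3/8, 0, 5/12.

Chain of 4 gears, tooth counts: [14, 7, 23, 7]
  gear 0: T0=14, direction=positive, advance = 40 mod 14 = 12 teeth = 12/14 turn
  gear 1: T1=7, direction=negative, advance = 40 mod 7 = 5 teeth = 5/7 turn
  gear 2: T2=23, direction=positive, advance = 40 mod 23 = 17 teeth = 17/23 turn
  gear 3: T3=7, direction=negative, advance = 40 mod 7 = 5 teeth = 5/7 turn
Gear 1: 40 mod 7 = 5
Fraction = 5 / 7 = 5/7 (gcd(5,7)=1) = 5/7

Answer: 5/7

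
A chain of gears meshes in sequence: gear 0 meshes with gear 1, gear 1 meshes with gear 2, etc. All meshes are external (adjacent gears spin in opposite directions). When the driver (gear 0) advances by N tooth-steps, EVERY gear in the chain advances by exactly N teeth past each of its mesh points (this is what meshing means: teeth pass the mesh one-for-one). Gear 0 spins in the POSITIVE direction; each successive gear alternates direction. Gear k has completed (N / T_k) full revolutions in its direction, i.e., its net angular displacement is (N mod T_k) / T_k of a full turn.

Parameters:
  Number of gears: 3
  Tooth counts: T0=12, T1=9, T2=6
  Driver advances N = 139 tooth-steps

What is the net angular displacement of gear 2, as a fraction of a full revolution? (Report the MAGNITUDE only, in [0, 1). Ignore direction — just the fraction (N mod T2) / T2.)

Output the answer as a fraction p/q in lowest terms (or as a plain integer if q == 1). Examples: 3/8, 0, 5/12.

Chain of 3 gears, tooth counts: [12, 9, 6]
  gear 0: T0=12, direction=positive, advance = 139 mod 12 = 7 teeth = 7/12 turn
  gear 1: T1=9, direction=negative, advance = 139 mod 9 = 4 teeth = 4/9 turn
  gear 2: T2=6, direction=positive, advance = 139 mod 6 = 1 teeth = 1/6 turn
Gear 2: 139 mod 6 = 1
Fraction = 1 / 6 = 1/6 (gcd(1,6)=1) = 1/6

Answer: 1/6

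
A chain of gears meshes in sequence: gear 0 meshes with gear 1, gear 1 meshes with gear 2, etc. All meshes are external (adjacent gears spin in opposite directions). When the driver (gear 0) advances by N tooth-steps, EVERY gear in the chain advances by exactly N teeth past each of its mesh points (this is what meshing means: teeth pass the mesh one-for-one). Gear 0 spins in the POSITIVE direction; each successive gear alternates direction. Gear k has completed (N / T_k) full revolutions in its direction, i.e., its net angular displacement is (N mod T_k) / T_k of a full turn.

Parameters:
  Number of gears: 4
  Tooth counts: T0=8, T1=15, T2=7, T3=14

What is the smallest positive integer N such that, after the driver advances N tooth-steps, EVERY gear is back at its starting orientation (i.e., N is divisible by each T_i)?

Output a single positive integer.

Gear k returns to start when N is a multiple of T_k.
All gears at start simultaneously when N is a common multiple of [8, 15, 7, 14]; the smallest such N is lcm(8, 15, 7, 14).
Start: lcm = T0 = 8
Fold in T1=15: gcd(8, 15) = 1; lcm(8, 15) = 8 * 15 / 1 = 120 / 1 = 120
Fold in T2=7: gcd(120, 7) = 1; lcm(120, 7) = 120 * 7 / 1 = 840 / 1 = 840
Fold in T3=14: gcd(840, 14) = 14; lcm(840, 14) = 840 * 14 / 14 = 11760 / 14 = 840
Full cycle length = 840

Answer: 840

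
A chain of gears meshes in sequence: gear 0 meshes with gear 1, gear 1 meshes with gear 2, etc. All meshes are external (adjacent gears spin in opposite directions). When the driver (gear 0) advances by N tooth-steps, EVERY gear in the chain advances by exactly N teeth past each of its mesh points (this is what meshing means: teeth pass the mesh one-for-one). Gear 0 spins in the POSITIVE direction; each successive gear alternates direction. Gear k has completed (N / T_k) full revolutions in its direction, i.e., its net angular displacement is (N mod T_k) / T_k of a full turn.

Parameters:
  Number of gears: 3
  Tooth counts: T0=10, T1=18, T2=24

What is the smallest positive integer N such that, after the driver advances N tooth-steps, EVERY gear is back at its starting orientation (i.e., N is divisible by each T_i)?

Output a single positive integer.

Answer: 360

Derivation:
Gear k returns to start when N is a multiple of T_k.
All gears at start simultaneously when N is a common multiple of [10, 18, 24]; the smallest such N is lcm(10, 18, 24).
Start: lcm = T0 = 10
Fold in T1=18: gcd(10, 18) = 2; lcm(10, 18) = 10 * 18 / 2 = 180 / 2 = 90
Fold in T2=24: gcd(90, 24) = 6; lcm(90, 24) = 90 * 24 / 6 = 2160 / 6 = 360
Full cycle length = 360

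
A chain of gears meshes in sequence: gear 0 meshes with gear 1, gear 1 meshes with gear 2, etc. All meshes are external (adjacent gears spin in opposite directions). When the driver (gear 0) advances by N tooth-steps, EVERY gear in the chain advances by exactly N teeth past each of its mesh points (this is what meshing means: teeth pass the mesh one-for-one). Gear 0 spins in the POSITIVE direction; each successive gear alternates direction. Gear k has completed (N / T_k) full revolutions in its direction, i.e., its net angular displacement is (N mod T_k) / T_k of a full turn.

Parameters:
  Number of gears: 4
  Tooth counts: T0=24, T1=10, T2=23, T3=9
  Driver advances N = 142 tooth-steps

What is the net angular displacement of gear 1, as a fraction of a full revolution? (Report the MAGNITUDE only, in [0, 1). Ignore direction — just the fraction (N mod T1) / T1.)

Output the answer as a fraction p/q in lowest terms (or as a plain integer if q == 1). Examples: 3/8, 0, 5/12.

Chain of 4 gears, tooth counts: [24, 10, 23, 9]
  gear 0: T0=24, direction=positive, advance = 142 mod 24 = 22 teeth = 22/24 turn
  gear 1: T1=10, direction=negative, advance = 142 mod 10 = 2 teeth = 2/10 turn
  gear 2: T2=23, direction=positive, advance = 142 mod 23 = 4 teeth = 4/23 turn
  gear 3: T3=9, direction=negative, advance = 142 mod 9 = 7 teeth = 7/9 turn
Gear 1: 142 mod 10 = 2
Fraction = 2 / 10 = 1/5 (gcd(2,10)=2) = 1/5

Answer: 1/5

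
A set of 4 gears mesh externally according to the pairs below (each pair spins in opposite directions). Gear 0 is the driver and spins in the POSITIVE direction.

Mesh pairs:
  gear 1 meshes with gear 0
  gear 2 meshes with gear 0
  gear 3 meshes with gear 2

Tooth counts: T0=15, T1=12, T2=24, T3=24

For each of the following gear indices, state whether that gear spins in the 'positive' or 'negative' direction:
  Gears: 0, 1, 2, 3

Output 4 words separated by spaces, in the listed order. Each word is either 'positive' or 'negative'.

Gear 0 (driver): positive (depth 0)
  gear 1: meshes with gear 0 -> depth 1 -> negative (opposite of gear 0)
  gear 2: meshes with gear 0 -> depth 1 -> negative (opposite of gear 0)
  gear 3: meshes with gear 2 -> depth 2 -> positive (opposite of gear 2)
Queried indices 0, 1, 2, 3 -> positive, negative, negative, positive

Answer: positive negative negative positive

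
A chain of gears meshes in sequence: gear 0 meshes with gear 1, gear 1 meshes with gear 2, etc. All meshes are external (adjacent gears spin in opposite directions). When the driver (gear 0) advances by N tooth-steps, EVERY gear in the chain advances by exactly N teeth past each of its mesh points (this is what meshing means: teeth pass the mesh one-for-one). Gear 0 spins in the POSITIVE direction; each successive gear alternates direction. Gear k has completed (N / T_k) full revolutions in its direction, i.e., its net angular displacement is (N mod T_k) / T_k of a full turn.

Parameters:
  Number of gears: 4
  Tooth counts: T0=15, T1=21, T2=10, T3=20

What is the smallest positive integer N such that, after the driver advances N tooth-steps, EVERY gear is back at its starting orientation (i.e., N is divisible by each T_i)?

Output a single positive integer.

Answer: 420

Derivation:
Gear k returns to start when N is a multiple of T_k.
All gears at start simultaneously when N is a common multiple of [15, 21, 10, 20]; the smallest such N is lcm(15, 21, 10, 20).
Start: lcm = T0 = 15
Fold in T1=21: gcd(15, 21) = 3; lcm(15, 21) = 15 * 21 / 3 = 315 / 3 = 105
Fold in T2=10: gcd(105, 10) = 5; lcm(105, 10) = 105 * 10 / 5 = 1050 / 5 = 210
Fold in T3=20: gcd(210, 20) = 10; lcm(210, 20) = 210 * 20 / 10 = 4200 / 10 = 420
Full cycle length = 420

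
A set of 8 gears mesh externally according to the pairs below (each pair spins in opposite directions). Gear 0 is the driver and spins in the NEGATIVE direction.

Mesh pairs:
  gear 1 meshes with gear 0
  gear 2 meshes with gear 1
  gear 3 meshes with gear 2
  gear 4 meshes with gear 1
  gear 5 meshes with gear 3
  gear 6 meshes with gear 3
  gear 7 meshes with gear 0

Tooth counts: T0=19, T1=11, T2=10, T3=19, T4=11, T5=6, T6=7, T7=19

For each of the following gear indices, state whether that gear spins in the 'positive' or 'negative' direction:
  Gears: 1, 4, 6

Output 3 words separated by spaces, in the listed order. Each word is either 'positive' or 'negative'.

Gear 0 (driver): negative (depth 0)
  gear 1: meshes with gear 0 -> depth 1 -> positive (opposite of gear 0)
  gear 2: meshes with gear 1 -> depth 2 -> negative (opposite of gear 1)
  gear 3: meshes with gear 2 -> depth 3 -> positive (opposite of gear 2)
  gear 4: meshes with gear 1 -> depth 2 -> negative (opposite of gear 1)
  gear 5: meshes with gear 3 -> depth 4 -> negative (opposite of gear 3)
  gear 6: meshes with gear 3 -> depth 4 -> negative (opposite of gear 3)
  gear 7: meshes with gear 0 -> depth 1 -> positive (opposite of gear 0)
Queried indices 1, 4, 6 -> positive, negative, negative

Answer: positive negative negative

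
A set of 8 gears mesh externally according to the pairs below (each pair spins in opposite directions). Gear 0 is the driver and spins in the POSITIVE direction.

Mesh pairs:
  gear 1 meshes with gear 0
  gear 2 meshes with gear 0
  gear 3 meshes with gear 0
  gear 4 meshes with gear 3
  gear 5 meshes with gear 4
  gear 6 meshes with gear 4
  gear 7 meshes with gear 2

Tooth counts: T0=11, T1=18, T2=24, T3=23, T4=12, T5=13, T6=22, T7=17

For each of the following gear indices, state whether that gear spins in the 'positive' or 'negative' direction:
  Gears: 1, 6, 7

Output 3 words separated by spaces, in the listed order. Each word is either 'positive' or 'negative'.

Gear 0 (driver): positive (depth 0)
  gear 1: meshes with gear 0 -> depth 1 -> negative (opposite of gear 0)
  gear 2: meshes with gear 0 -> depth 1 -> negative (opposite of gear 0)
  gear 3: meshes with gear 0 -> depth 1 -> negative (opposite of gear 0)
  gear 4: meshes with gear 3 -> depth 2 -> positive (opposite of gear 3)
  gear 5: meshes with gear 4 -> depth 3 -> negative (opposite of gear 4)
  gear 6: meshes with gear 4 -> depth 3 -> negative (opposite of gear 4)
  gear 7: meshes with gear 2 -> depth 2 -> positive (opposite of gear 2)
Queried indices 1, 6, 7 -> negative, negative, positive

Answer: negative negative positive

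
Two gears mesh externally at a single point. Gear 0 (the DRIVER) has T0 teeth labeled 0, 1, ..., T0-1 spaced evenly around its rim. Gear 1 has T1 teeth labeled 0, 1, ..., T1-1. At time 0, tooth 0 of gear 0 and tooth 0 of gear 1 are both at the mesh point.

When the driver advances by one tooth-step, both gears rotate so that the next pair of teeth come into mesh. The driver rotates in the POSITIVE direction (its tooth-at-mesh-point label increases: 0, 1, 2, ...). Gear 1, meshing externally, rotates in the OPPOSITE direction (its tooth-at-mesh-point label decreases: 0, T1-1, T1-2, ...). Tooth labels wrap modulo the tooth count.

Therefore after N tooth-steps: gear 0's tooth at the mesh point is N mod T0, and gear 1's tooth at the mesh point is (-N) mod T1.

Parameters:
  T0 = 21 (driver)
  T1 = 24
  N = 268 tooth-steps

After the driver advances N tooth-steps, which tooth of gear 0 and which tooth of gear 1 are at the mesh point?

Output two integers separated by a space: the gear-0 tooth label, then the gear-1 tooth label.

Answer: 16 20

Derivation:
Gear 0 (driver, T0=21): tooth at mesh = N mod T0
  268 = 12 * 21 + 16, so 268 mod 21 = 16
  gear 0 tooth = 16
Gear 1 (driven, T1=24): tooth at mesh = (-N) mod T1
  268 = 11 * 24 + 4, so 268 mod 24 = 4
  (-268) mod 24 = (-4) mod 24 = 24 - 4 = 20
Mesh after 268 steps: gear-0 tooth 16 meets gear-1 tooth 20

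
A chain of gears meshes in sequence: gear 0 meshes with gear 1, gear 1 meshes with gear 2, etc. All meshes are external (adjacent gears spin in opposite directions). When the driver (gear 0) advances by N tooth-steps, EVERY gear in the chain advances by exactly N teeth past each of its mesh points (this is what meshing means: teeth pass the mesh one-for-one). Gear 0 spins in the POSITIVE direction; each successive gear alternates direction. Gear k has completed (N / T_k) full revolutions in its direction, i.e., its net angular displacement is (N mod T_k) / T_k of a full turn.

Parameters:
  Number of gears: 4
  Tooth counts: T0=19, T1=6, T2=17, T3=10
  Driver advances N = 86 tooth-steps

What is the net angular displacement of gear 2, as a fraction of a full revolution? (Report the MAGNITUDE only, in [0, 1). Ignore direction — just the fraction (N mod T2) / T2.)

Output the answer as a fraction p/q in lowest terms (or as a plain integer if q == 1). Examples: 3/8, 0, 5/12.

Chain of 4 gears, tooth counts: [19, 6, 17, 10]
  gear 0: T0=19, direction=positive, advance = 86 mod 19 = 10 teeth = 10/19 turn
  gear 1: T1=6, direction=negative, advance = 86 mod 6 = 2 teeth = 2/6 turn
  gear 2: T2=17, direction=positive, advance = 86 mod 17 = 1 teeth = 1/17 turn
  gear 3: T3=10, direction=negative, advance = 86 mod 10 = 6 teeth = 6/10 turn
Gear 2: 86 mod 17 = 1
Fraction = 1 / 17 = 1/17 (gcd(1,17)=1) = 1/17

Answer: 1/17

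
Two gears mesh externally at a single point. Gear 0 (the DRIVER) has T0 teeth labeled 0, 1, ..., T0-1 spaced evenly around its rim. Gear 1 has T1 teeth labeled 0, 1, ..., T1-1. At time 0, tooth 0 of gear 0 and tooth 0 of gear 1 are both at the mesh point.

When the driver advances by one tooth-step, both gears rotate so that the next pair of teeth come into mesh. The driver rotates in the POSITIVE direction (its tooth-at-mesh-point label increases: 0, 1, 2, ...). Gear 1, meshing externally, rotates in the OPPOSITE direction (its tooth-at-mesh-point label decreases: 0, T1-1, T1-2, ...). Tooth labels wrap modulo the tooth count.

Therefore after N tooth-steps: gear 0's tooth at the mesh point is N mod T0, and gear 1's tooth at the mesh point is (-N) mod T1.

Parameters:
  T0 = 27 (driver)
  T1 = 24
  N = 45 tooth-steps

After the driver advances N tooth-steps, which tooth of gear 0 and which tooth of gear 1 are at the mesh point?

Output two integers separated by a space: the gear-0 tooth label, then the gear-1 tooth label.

Gear 0 (driver, T0=27): tooth at mesh = N mod T0
  45 = 1 * 27 + 18, so 45 mod 27 = 18
  gear 0 tooth = 18
Gear 1 (driven, T1=24): tooth at mesh = (-N) mod T1
  45 = 1 * 24 + 21, so 45 mod 24 = 21
  (-45) mod 24 = (-21) mod 24 = 24 - 21 = 3
Mesh after 45 steps: gear-0 tooth 18 meets gear-1 tooth 3

Answer: 18 3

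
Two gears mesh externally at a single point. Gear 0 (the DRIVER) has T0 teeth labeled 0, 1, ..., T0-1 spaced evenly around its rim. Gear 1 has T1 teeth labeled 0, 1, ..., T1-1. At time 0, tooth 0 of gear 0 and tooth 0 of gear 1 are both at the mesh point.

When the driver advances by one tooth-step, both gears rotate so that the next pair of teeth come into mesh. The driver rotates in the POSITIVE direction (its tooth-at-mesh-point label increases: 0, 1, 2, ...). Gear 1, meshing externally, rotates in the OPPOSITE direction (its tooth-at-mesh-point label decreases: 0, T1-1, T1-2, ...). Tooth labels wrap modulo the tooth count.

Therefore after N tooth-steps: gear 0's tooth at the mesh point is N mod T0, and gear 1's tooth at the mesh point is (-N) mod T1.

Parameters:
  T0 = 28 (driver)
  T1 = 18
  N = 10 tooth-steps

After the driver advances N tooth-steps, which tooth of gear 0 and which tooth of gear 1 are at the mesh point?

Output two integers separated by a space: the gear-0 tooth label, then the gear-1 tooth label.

Answer: 10 8

Derivation:
Gear 0 (driver, T0=28): tooth at mesh = N mod T0
  10 = 0 * 28 + 10, so 10 mod 28 = 10
  gear 0 tooth = 10
Gear 1 (driven, T1=18): tooth at mesh = (-N) mod T1
  10 = 0 * 18 + 10, so 10 mod 18 = 10
  (-10) mod 18 = (-10) mod 18 = 18 - 10 = 8
Mesh after 10 steps: gear-0 tooth 10 meets gear-1 tooth 8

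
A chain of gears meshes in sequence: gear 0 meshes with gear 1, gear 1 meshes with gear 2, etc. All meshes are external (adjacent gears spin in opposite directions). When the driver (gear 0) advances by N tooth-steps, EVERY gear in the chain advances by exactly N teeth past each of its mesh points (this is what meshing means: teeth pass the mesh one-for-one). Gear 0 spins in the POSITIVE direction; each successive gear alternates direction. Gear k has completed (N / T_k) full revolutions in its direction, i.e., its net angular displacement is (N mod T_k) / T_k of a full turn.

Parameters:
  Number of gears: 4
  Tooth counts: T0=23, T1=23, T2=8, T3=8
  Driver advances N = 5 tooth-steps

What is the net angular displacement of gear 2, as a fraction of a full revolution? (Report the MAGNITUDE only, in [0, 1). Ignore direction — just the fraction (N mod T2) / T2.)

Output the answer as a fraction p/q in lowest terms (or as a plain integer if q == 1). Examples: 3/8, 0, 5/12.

Answer: 5/8

Derivation:
Chain of 4 gears, tooth counts: [23, 23, 8, 8]
  gear 0: T0=23, direction=positive, advance = 5 mod 23 = 5 teeth = 5/23 turn
  gear 1: T1=23, direction=negative, advance = 5 mod 23 = 5 teeth = 5/23 turn
  gear 2: T2=8, direction=positive, advance = 5 mod 8 = 5 teeth = 5/8 turn
  gear 3: T3=8, direction=negative, advance = 5 mod 8 = 5 teeth = 5/8 turn
Gear 2: 5 mod 8 = 5
Fraction = 5 / 8 = 5/8 (gcd(5,8)=1) = 5/8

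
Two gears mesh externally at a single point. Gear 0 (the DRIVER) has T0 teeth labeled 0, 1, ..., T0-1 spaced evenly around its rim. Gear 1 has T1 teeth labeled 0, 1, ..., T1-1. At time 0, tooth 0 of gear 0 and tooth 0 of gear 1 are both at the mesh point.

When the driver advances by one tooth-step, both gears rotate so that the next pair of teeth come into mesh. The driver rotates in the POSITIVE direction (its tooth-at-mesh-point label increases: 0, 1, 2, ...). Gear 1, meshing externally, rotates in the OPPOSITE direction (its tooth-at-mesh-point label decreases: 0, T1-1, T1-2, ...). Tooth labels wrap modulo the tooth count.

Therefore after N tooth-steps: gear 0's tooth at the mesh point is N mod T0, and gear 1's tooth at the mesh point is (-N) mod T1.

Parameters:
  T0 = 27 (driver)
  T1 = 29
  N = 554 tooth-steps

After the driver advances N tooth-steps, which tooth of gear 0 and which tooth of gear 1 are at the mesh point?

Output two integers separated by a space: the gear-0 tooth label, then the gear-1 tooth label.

Answer: 14 26

Derivation:
Gear 0 (driver, T0=27): tooth at mesh = N mod T0
  554 = 20 * 27 + 14, so 554 mod 27 = 14
  gear 0 tooth = 14
Gear 1 (driven, T1=29): tooth at mesh = (-N) mod T1
  554 = 19 * 29 + 3, so 554 mod 29 = 3
  (-554) mod 29 = (-3) mod 29 = 29 - 3 = 26
Mesh after 554 steps: gear-0 tooth 14 meets gear-1 tooth 26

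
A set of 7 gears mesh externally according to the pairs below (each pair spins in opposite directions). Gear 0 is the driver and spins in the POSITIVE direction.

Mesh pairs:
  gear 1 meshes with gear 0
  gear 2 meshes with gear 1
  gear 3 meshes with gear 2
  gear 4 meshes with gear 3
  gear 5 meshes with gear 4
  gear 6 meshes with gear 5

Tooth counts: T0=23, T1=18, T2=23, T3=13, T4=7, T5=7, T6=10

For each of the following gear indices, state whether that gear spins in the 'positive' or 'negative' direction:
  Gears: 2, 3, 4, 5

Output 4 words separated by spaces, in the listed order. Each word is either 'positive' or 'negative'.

Answer: positive negative positive negative

Derivation:
Gear 0 (driver): positive (depth 0)
  gear 1: meshes with gear 0 -> depth 1 -> negative (opposite of gear 0)
  gear 2: meshes with gear 1 -> depth 2 -> positive (opposite of gear 1)
  gear 3: meshes with gear 2 -> depth 3 -> negative (opposite of gear 2)
  gear 4: meshes with gear 3 -> depth 4 -> positive (opposite of gear 3)
  gear 5: meshes with gear 4 -> depth 5 -> negative (opposite of gear 4)
  gear 6: meshes with gear 5 -> depth 6 -> positive (opposite of gear 5)
Queried indices 2, 3, 4, 5 -> positive, negative, positive, negative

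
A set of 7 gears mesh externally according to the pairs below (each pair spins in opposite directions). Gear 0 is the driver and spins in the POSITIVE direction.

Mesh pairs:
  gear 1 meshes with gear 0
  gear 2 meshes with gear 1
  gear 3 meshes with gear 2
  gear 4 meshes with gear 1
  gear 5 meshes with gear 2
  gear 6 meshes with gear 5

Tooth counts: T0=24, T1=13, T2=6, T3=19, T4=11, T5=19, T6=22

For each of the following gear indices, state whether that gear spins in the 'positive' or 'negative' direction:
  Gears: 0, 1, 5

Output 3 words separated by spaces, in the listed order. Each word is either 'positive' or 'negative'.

Gear 0 (driver): positive (depth 0)
  gear 1: meshes with gear 0 -> depth 1 -> negative (opposite of gear 0)
  gear 2: meshes with gear 1 -> depth 2 -> positive (opposite of gear 1)
  gear 3: meshes with gear 2 -> depth 3 -> negative (opposite of gear 2)
  gear 4: meshes with gear 1 -> depth 2 -> positive (opposite of gear 1)
  gear 5: meshes with gear 2 -> depth 3 -> negative (opposite of gear 2)
  gear 6: meshes with gear 5 -> depth 4 -> positive (opposite of gear 5)
Queried indices 0, 1, 5 -> positive, negative, negative

Answer: positive negative negative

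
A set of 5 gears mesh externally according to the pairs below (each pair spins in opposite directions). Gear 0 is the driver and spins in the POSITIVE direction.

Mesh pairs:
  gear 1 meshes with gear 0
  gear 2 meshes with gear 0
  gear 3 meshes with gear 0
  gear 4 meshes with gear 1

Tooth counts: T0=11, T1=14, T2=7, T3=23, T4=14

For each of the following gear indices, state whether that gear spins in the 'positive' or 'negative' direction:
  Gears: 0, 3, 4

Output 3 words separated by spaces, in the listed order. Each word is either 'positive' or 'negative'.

Gear 0 (driver): positive (depth 0)
  gear 1: meshes with gear 0 -> depth 1 -> negative (opposite of gear 0)
  gear 2: meshes with gear 0 -> depth 1 -> negative (opposite of gear 0)
  gear 3: meshes with gear 0 -> depth 1 -> negative (opposite of gear 0)
  gear 4: meshes with gear 1 -> depth 2 -> positive (opposite of gear 1)
Queried indices 0, 3, 4 -> positive, negative, positive

Answer: positive negative positive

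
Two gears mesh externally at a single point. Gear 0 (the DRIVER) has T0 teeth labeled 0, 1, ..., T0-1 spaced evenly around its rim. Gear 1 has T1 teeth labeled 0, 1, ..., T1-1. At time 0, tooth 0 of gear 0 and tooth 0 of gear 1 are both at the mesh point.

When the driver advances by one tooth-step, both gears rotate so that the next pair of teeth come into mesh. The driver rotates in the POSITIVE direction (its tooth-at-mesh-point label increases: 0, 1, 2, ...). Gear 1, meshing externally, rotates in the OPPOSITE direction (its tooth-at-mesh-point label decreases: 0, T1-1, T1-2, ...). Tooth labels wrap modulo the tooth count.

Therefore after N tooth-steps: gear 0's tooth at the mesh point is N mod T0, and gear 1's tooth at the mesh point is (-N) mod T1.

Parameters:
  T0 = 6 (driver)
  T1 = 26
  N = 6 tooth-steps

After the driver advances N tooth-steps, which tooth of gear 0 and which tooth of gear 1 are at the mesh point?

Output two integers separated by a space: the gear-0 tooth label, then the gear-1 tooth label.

Gear 0 (driver, T0=6): tooth at mesh = N mod T0
  6 = 1 * 6 + 0, so 6 mod 6 = 0
  gear 0 tooth = 0
Gear 1 (driven, T1=26): tooth at mesh = (-N) mod T1
  6 = 0 * 26 + 6, so 6 mod 26 = 6
  (-6) mod 26 = (-6) mod 26 = 26 - 6 = 20
Mesh after 6 steps: gear-0 tooth 0 meets gear-1 tooth 20

Answer: 0 20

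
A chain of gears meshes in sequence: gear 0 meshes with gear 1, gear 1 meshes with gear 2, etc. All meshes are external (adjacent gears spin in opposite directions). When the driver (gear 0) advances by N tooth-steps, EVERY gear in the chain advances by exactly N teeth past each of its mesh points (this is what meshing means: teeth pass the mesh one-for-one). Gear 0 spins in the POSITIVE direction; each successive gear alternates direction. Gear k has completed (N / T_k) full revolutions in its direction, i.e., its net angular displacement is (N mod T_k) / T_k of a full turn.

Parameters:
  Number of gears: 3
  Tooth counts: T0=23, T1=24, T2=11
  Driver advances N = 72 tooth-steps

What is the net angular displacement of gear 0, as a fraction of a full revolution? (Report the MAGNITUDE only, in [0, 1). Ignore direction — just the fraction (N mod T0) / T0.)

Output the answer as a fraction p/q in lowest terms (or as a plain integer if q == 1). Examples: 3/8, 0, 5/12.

Chain of 3 gears, tooth counts: [23, 24, 11]
  gear 0: T0=23, direction=positive, advance = 72 mod 23 = 3 teeth = 3/23 turn
  gear 1: T1=24, direction=negative, advance = 72 mod 24 = 0 teeth = 0/24 turn
  gear 2: T2=11, direction=positive, advance = 72 mod 11 = 6 teeth = 6/11 turn
Gear 0: 72 mod 23 = 3
Fraction = 3 / 23 = 3/23 (gcd(3,23)=1) = 3/23

Answer: 3/23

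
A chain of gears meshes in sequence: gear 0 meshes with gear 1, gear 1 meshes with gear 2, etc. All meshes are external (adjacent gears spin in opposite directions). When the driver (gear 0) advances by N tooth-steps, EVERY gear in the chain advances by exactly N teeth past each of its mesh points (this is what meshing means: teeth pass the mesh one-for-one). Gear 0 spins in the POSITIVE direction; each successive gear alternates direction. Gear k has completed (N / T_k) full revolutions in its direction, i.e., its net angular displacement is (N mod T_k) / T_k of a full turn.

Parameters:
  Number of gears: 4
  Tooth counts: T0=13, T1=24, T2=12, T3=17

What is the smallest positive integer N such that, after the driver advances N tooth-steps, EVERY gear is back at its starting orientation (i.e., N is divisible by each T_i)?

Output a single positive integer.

Gear k returns to start when N is a multiple of T_k.
All gears at start simultaneously when N is a common multiple of [13, 24, 12, 17]; the smallest such N is lcm(13, 24, 12, 17).
Start: lcm = T0 = 13
Fold in T1=24: gcd(13, 24) = 1; lcm(13, 24) = 13 * 24 / 1 = 312 / 1 = 312
Fold in T2=12: gcd(312, 12) = 12; lcm(312, 12) = 312 * 12 / 12 = 3744 / 12 = 312
Fold in T3=17: gcd(312, 17) = 1; lcm(312, 17) = 312 * 17 / 1 = 5304 / 1 = 5304
Full cycle length = 5304

Answer: 5304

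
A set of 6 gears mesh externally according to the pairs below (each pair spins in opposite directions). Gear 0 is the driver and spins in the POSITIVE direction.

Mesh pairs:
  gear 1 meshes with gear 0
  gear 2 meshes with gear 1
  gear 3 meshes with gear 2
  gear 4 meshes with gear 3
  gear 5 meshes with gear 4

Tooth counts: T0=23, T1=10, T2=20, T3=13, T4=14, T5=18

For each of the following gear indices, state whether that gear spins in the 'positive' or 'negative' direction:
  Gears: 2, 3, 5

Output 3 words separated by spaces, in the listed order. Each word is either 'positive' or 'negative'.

Gear 0 (driver): positive (depth 0)
  gear 1: meshes with gear 0 -> depth 1 -> negative (opposite of gear 0)
  gear 2: meshes with gear 1 -> depth 2 -> positive (opposite of gear 1)
  gear 3: meshes with gear 2 -> depth 3 -> negative (opposite of gear 2)
  gear 4: meshes with gear 3 -> depth 4 -> positive (opposite of gear 3)
  gear 5: meshes with gear 4 -> depth 5 -> negative (opposite of gear 4)
Queried indices 2, 3, 5 -> positive, negative, negative

Answer: positive negative negative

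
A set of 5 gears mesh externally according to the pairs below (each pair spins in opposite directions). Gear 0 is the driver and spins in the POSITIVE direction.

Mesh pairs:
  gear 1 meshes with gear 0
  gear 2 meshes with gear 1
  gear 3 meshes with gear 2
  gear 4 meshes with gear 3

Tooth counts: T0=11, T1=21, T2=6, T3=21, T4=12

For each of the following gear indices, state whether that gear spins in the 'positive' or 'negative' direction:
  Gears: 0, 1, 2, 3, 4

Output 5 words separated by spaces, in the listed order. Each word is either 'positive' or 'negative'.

Gear 0 (driver): positive (depth 0)
  gear 1: meshes with gear 0 -> depth 1 -> negative (opposite of gear 0)
  gear 2: meshes with gear 1 -> depth 2 -> positive (opposite of gear 1)
  gear 3: meshes with gear 2 -> depth 3 -> negative (opposite of gear 2)
  gear 4: meshes with gear 3 -> depth 4 -> positive (opposite of gear 3)
Queried indices 0, 1, 2, 3, 4 -> positive, negative, positive, negative, positive

Answer: positive negative positive negative positive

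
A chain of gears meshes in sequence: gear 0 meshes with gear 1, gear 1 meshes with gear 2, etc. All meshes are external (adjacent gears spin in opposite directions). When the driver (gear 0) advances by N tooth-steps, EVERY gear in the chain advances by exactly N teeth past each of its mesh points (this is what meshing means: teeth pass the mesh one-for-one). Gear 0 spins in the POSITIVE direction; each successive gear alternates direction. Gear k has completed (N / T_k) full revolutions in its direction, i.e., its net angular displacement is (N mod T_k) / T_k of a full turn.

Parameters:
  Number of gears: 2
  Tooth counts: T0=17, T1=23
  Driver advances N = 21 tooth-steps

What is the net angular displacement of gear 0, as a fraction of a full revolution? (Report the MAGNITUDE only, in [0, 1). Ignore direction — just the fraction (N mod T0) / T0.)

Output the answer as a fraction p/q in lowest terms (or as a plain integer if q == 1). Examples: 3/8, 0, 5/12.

Chain of 2 gears, tooth counts: [17, 23]
  gear 0: T0=17, direction=positive, advance = 21 mod 17 = 4 teeth = 4/17 turn
  gear 1: T1=23, direction=negative, advance = 21 mod 23 = 21 teeth = 21/23 turn
Gear 0: 21 mod 17 = 4
Fraction = 4 / 17 = 4/17 (gcd(4,17)=1) = 4/17

Answer: 4/17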